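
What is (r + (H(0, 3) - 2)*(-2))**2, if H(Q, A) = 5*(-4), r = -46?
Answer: 4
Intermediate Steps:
H(Q, A) = -20
(r + (H(0, 3) - 2)*(-2))**2 = (-46 + (-20 - 2)*(-2))**2 = (-46 - 22*(-2))**2 = (-46 + 44)**2 = (-2)**2 = 4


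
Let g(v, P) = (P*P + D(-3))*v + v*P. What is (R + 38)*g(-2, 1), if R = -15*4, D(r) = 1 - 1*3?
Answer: 0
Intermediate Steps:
D(r) = -2 (D(r) = 1 - 3 = -2)
g(v, P) = P*v + v*(-2 + P²) (g(v, P) = (P*P - 2)*v + v*P = (P² - 2)*v + P*v = (-2 + P²)*v + P*v = v*(-2 + P²) + P*v = P*v + v*(-2 + P²))
R = -60
(R + 38)*g(-2, 1) = (-60 + 38)*(-2*(-2 + 1 + 1²)) = -(-44)*(-2 + 1 + 1) = -(-44)*0 = -22*0 = 0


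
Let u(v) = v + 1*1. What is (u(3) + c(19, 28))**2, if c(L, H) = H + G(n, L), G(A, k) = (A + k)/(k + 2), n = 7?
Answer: 487204/441 ≈ 1104.8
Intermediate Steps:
u(v) = 1 + v (u(v) = v + 1 = 1 + v)
G(A, k) = (A + k)/(2 + k)
c(L, H) = H + (7 + L)/(2 + L)
(u(3) + c(19, 28))**2 = ((1 + 3) + (7 + 19 + 28*(2 + 19))/(2 + 19))**2 = (4 + (7 + 19 + 28*21)/21)**2 = (4 + (7 + 19 + 588)/21)**2 = (4 + (1/21)*614)**2 = (4 + 614/21)**2 = (698/21)**2 = 487204/441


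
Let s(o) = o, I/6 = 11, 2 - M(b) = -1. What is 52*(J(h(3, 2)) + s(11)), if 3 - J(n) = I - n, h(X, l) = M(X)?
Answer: -2548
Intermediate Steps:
M(b) = 3 (M(b) = 2 - 1*(-1) = 2 + 1 = 3)
I = 66 (I = 6*11 = 66)
h(X, l) = 3
J(n) = -63 + n (J(n) = 3 - (66 - n) = 3 + (-66 + n) = -63 + n)
52*(J(h(3, 2)) + s(11)) = 52*((-63 + 3) + 11) = 52*(-60 + 11) = 52*(-49) = -2548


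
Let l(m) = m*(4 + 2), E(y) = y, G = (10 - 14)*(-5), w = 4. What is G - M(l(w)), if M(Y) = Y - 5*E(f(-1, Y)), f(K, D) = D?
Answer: 116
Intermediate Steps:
G = 20 (G = -4*(-5) = 20)
l(m) = 6*m (l(m) = m*6 = 6*m)
M(Y) = -4*Y (M(Y) = Y - 5*Y = -4*Y)
G - M(l(w)) = 20 - (-4)*6*4 = 20 - (-4)*24 = 20 - 1*(-96) = 20 + 96 = 116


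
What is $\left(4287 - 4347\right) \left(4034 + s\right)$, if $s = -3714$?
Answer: $-19200$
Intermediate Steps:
$\left(4287 - 4347\right) \left(4034 + s\right) = \left(4287 - 4347\right) \left(4034 - 3714\right) = \left(-60\right) 320 = -19200$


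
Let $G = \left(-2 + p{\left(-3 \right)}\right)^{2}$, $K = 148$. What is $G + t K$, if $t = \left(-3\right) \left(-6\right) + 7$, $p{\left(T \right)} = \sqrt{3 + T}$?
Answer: $3704$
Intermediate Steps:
$t = 25$ ($t = 18 + 7 = 25$)
$G = 4$ ($G = \left(-2 + \sqrt{3 - 3}\right)^{2} = \left(-2 + \sqrt{0}\right)^{2} = \left(-2 + 0\right)^{2} = \left(-2\right)^{2} = 4$)
$G + t K = 4 + 25 \cdot 148 = 4 + 3700 = 3704$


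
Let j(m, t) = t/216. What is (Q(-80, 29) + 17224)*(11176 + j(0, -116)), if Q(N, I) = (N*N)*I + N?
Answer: 61175467700/27 ≈ 2.2658e+9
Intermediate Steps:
j(m, t) = t/216 (j(m, t) = t*(1/216) = t/216)
Q(N, I) = N + I*N² (Q(N, I) = N²*I + N = I*N² + N = N + I*N²)
(Q(-80, 29) + 17224)*(11176 + j(0, -116)) = (-80*(1 + 29*(-80)) + 17224)*(11176 + (1/216)*(-116)) = (-80*(1 - 2320) + 17224)*(11176 - 29/54) = (-80*(-2319) + 17224)*(603475/54) = (185520 + 17224)*(603475/54) = 202744*(603475/54) = 61175467700/27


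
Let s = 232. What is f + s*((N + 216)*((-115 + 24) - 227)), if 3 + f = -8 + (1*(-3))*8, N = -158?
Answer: -4279043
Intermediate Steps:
f = -35 (f = -3 + (-8 + (1*(-3))*8) = -3 + (-8 - 3*8) = -3 + (-8 - 24) = -3 - 32 = -35)
f + s*((N + 216)*((-115 + 24) - 227)) = -35 + 232*((-158 + 216)*((-115 + 24) - 227)) = -35 + 232*(58*(-91 - 227)) = -35 + 232*(58*(-318)) = -35 + 232*(-18444) = -35 - 4279008 = -4279043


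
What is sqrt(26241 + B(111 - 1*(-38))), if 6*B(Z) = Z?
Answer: sqrt(945570)/6 ≈ 162.07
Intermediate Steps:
B(Z) = Z/6
sqrt(26241 + B(111 - 1*(-38))) = sqrt(26241 + (111 - 1*(-38))/6) = sqrt(26241 + (111 + 38)/6) = sqrt(26241 + (1/6)*149) = sqrt(26241 + 149/6) = sqrt(157595/6) = sqrt(945570)/6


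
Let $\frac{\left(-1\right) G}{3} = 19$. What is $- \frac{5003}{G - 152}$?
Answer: $\frac{5003}{209} \approx 23.938$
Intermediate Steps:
$G = -57$ ($G = \left(-3\right) 19 = -57$)
$- \frac{5003}{G - 152} = - \frac{5003}{-57 - 152} = - \frac{5003}{-209} = \left(-5003\right) \left(- \frac{1}{209}\right) = \frac{5003}{209}$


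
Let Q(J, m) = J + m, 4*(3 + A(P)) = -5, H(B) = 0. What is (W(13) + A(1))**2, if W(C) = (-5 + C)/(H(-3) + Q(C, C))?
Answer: 42025/2704 ≈ 15.542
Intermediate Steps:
A(P) = -17/4 (A(P) = -3 + (1/4)*(-5) = -3 - 5/4 = -17/4)
W(C) = (-5 + C)/(2*C) (W(C) = (-5 + C)/(0 + (C + C)) = (-5 + C)/(0 + 2*C) = (-5 + C)/((2*C)) = (-5 + C)*(1/(2*C)) = (-5 + C)/(2*C))
(W(13) + A(1))**2 = ((1/2)*(-5 + 13)/13 - 17/4)**2 = ((1/2)*(1/13)*8 - 17/4)**2 = (4/13 - 17/4)**2 = (-205/52)**2 = 42025/2704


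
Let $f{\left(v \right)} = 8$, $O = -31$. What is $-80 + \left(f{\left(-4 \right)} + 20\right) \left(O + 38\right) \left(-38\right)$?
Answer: $-7528$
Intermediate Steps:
$-80 + \left(f{\left(-4 \right)} + 20\right) \left(O + 38\right) \left(-38\right) = -80 + \left(8 + 20\right) \left(-31 + 38\right) \left(-38\right) = -80 + 28 \cdot 7 \left(-38\right) = -80 + 196 \left(-38\right) = -80 - 7448 = -7528$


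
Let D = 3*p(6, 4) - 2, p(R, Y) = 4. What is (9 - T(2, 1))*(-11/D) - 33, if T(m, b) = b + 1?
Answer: -407/10 ≈ -40.700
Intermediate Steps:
T(m, b) = 1 + b
D = 10 (D = 3*4 - 2 = 12 - 2 = 10)
(9 - T(2, 1))*(-11/D) - 33 = (9 - (1 + 1))*(-11/10) - 33 = (9 - 1*2)*(-11*1/10) - 33 = (9 - 2)*(-11/10) - 33 = 7*(-11/10) - 33 = -77/10 - 33 = -407/10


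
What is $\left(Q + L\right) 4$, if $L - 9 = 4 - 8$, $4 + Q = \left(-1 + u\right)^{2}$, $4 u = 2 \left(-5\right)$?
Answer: $53$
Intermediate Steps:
$u = - \frac{5}{2}$ ($u = \frac{2 \left(-5\right)}{4} = \frac{1}{4} \left(-10\right) = - \frac{5}{2} \approx -2.5$)
$Q = \frac{33}{4}$ ($Q = -4 + \left(-1 - \frac{5}{2}\right)^{2} = -4 + \left(- \frac{7}{2}\right)^{2} = -4 + \frac{49}{4} = \frac{33}{4} \approx 8.25$)
$L = 5$ ($L = 9 + \left(4 - 8\right) = 9 - 4 = 5$)
$\left(Q + L\right) 4 = \left(\frac{33}{4} + 5\right) 4 = \frac{53}{4} \cdot 4 = 53$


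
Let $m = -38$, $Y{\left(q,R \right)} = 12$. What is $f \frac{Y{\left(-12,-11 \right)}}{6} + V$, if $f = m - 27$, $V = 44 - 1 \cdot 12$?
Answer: $-98$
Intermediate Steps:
$V = 32$ ($V = 44 - 12 = 32$)
$f = -65$ ($f = -38 - 27 = -65$)
$f \frac{Y{\left(-12,-11 \right)}}{6} + V = - 65 \cdot \frac{12}{6} + 32 = - 65 \cdot 12 \cdot \frac{1}{6} + 32 = \left(-65\right) 2 + 32 = -130 + 32 = -98$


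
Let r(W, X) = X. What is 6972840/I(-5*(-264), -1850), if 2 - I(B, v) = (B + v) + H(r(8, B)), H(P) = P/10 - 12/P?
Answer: 85223600/4889 ≈ 17432.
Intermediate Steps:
H(P) = -12/P + P/10 (H(P) = P*(⅒) - 12/P = P/10 - 12/P = -12/P + P/10)
I(B, v) = 2 - v + 12/B - 11*B/10 (I(B, v) = 2 - ((B + v) + (-12/B + B/10)) = 2 - (v - 12/B + 11*B/10) = 2 + (-v + 12/B - 11*B/10) = 2 - v + 12/B - 11*B/10)
6972840/I(-5*(-264), -1850) = 6972840/(2 - 1*(-1850) + 12/((-5*(-264))) - (-11)*(-264)/2) = 6972840/(2 + 1850 + 12/1320 - 11/10*1320) = 6972840/(2 + 1850 + 12*(1/1320) - 1452) = 6972840/(2 + 1850 + 1/110 - 1452) = 6972840/(44001/110) = 6972840*(110/44001) = 85223600/4889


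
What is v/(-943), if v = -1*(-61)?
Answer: -61/943 ≈ -0.064687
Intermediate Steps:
v = 61
v/(-943) = 61/(-943) = 61*(-1/943) = -61/943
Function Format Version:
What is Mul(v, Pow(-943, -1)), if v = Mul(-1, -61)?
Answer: Rational(-61, 943) ≈ -0.064687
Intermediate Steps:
v = 61
Mul(v, Pow(-943, -1)) = Mul(61, Pow(-943, -1)) = Mul(61, Rational(-1, 943)) = Rational(-61, 943)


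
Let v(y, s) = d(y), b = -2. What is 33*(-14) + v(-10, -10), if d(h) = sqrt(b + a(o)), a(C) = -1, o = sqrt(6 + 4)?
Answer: -462 + I*sqrt(3) ≈ -462.0 + 1.732*I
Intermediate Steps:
o = sqrt(10) ≈ 3.1623
d(h) = I*sqrt(3) (d(h) = sqrt(-2 - 1) = sqrt(-3) = I*sqrt(3))
v(y, s) = I*sqrt(3)
33*(-14) + v(-10, -10) = 33*(-14) + I*sqrt(3) = -462 + I*sqrt(3)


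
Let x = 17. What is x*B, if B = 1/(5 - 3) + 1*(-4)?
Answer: -119/2 ≈ -59.500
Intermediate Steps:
B = -7/2 (B = 1/2 - 4 = -7/2 ≈ -3.5000)
x*B = 17*(-7/2) = -119/2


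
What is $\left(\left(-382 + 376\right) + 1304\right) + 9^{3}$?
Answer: $2027$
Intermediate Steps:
$\left(\left(-382 + 376\right) + 1304\right) + 9^{3} = \left(-6 + 1304\right) + 729 = 1298 + 729 = 2027$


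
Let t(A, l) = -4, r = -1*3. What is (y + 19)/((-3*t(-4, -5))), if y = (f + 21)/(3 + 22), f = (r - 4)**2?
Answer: 109/60 ≈ 1.8167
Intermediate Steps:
r = -3
f = 49 (f = (-3 - 4)**2 = (-7)**2 = 49)
y = 14/5 (y = (49 + 21)/(3 + 22) = 70/25 = 70*(1/25) = 14/5 ≈ 2.8000)
(y + 19)/((-3*t(-4, -5))) = (14/5 + 19)/((-3*(-4))) = (109/5)/12 = (109/5)*(1/12) = 109/60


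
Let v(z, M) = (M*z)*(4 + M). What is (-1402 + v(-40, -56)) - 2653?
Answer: -120535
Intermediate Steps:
v(z, M) = M*z*(4 + M)
(-1402 + v(-40, -56)) - 2653 = (-1402 - 56*(-40)*(4 - 56)) - 2653 = (-1402 - 56*(-40)*(-52)) - 2653 = (-1402 - 116480) - 2653 = -117882 - 2653 = -120535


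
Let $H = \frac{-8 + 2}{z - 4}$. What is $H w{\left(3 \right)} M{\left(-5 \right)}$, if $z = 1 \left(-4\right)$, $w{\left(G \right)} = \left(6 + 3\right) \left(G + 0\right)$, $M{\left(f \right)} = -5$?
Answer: $- \frac{405}{4} \approx -101.25$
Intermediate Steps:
$w{\left(G \right)} = 9 G$
$z = -4$
$H = \frac{3}{4}$ ($H = \frac{-8 + 2}{-4 - 4} = - \frac{6}{-8} = \left(-6\right) \left(- \frac{1}{8}\right) = \frac{3}{4} \approx 0.75$)
$H w{\left(3 \right)} M{\left(-5 \right)} = \frac{3 \cdot 9 \cdot 3}{4} \left(-5\right) = \frac{3}{4} \cdot 27 \left(-5\right) = \frac{81}{4} \left(-5\right) = - \frac{405}{4}$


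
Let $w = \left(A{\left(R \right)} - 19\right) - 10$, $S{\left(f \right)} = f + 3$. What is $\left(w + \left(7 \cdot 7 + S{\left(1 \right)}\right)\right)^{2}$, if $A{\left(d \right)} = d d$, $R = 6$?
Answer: $3600$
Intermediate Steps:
$A{\left(d \right)} = d^{2}$
$S{\left(f \right)} = 3 + f$
$w = 7$ ($w = \left(6^{2} - 19\right) - 10 = \left(36 - 19\right) - 10 = 17 - 10 = 7$)
$\left(w + \left(7 \cdot 7 + S{\left(1 \right)}\right)\right)^{2} = \left(7 + \left(7 \cdot 7 + \left(3 + 1\right)\right)\right)^{2} = \left(7 + \left(49 + 4\right)\right)^{2} = \left(7 + 53\right)^{2} = 60^{2} = 3600$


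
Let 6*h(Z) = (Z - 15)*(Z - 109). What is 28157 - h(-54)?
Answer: 52565/2 ≈ 26283.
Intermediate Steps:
h(Z) = (-109 + Z)*(-15 + Z)/6 (h(Z) = ((Z - 15)*(Z - 109))/6 = ((-15 + Z)*(-109 + Z))/6 = ((-109 + Z)*(-15 + Z))/6 = (-109 + Z)*(-15 + Z)/6)
28157 - h(-54) = 28157 - (545/2 - 62/3*(-54) + (1/6)*(-54)**2) = 28157 - (545/2 + 1116 + (1/6)*2916) = 28157 - (545/2 + 1116 + 486) = 28157 - 1*3749/2 = 28157 - 3749/2 = 52565/2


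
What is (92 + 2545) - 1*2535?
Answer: 102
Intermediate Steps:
(92 + 2545) - 1*2535 = 2637 - 2535 = 102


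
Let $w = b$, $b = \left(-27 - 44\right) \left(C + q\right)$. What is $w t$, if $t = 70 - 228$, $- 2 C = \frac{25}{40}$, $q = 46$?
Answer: $\frac{4100179}{8} \approx 5.1252 \cdot 10^{5}$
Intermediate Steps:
$C = - \frac{5}{16}$ ($C = - \frac{25 \cdot \frac{1}{40}}{2} = \left(- \frac{1}{2}\right) \frac{5}{8} = - \frac{5}{16} \approx -0.3125$)
$t = -158$
$b = - \frac{51901}{16}$ ($b = \left(-27 - 44\right) \left(- \frac{5}{16} + 46\right) = \left(-71\right) \frac{731}{16} = - \frac{51901}{16} \approx -3243.8$)
$w = - \frac{51901}{16} \approx -3243.8$
$w t = \left(- \frac{51901}{16}\right) \left(-158\right) = \frac{4100179}{8}$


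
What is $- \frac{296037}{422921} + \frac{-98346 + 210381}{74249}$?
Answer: $\frac{3628786146}{4485923047} \approx 0.80893$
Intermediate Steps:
$- \frac{296037}{422921} + \frac{-98346 + 210381}{74249} = \left(-296037\right) \frac{1}{422921} + 112035 \cdot \frac{1}{74249} = - \frac{296037}{422921} + \frac{16005}{10607} = \frac{3628786146}{4485923047}$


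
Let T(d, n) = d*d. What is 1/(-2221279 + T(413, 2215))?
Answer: -1/2050710 ≈ -4.8764e-7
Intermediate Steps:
T(d, n) = d²
1/(-2221279 + T(413, 2215)) = 1/(-2221279 + 413²) = 1/(-2221279 + 170569) = 1/(-2050710) = -1/2050710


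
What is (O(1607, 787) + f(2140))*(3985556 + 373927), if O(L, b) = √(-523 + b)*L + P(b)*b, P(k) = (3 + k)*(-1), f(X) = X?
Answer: -2701092071970 + 14011378362*√66 ≈ -2.5873e+12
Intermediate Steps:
P(k) = -3 - k
O(L, b) = L*√(-523 + b) + b*(-3 - b) (O(L, b) = √(-523 + b)*L + (-3 - b)*b = L*√(-523 + b) + b*(-3 - b))
(O(1607, 787) + f(2140))*(3985556 + 373927) = ((1607*√(-523 + 787) - 1*787*(3 + 787)) + 2140)*(3985556 + 373927) = ((1607*√264 - 1*787*790) + 2140)*4359483 = ((1607*(2*√66) - 621730) + 2140)*4359483 = ((3214*√66 - 621730) + 2140)*4359483 = ((-621730 + 3214*√66) + 2140)*4359483 = (-619590 + 3214*√66)*4359483 = -2701092071970 + 14011378362*√66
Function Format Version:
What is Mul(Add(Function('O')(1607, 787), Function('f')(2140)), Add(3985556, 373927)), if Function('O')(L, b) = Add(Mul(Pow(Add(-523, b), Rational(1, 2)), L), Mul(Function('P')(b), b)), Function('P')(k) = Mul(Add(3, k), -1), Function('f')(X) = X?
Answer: Add(-2701092071970, Mul(14011378362, Pow(66, Rational(1, 2)))) ≈ -2.5873e+12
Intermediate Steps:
Function('P')(k) = Add(-3, Mul(-1, k))
Function('O')(L, b) = Add(Mul(L, Pow(Add(-523, b), Rational(1, 2))), Mul(b, Add(-3, Mul(-1, b)))) (Function('O')(L, b) = Add(Mul(Pow(Add(-523, b), Rational(1, 2)), L), Mul(Add(-3, Mul(-1, b)), b)) = Add(Mul(L, Pow(Add(-523, b), Rational(1, 2))), Mul(b, Add(-3, Mul(-1, b)))))
Mul(Add(Function('O')(1607, 787), Function('f')(2140)), Add(3985556, 373927)) = Mul(Add(Add(Mul(1607, Pow(Add(-523, 787), Rational(1, 2))), Mul(-1, 787, Add(3, 787))), 2140), Add(3985556, 373927)) = Mul(Add(Add(Mul(1607, Pow(264, Rational(1, 2))), Mul(-1, 787, 790)), 2140), 4359483) = Mul(Add(Add(Mul(1607, Mul(2, Pow(66, Rational(1, 2)))), -621730), 2140), 4359483) = Mul(Add(Add(Mul(3214, Pow(66, Rational(1, 2))), -621730), 2140), 4359483) = Mul(Add(Add(-621730, Mul(3214, Pow(66, Rational(1, 2)))), 2140), 4359483) = Mul(Add(-619590, Mul(3214, Pow(66, Rational(1, 2)))), 4359483) = Add(-2701092071970, Mul(14011378362, Pow(66, Rational(1, 2))))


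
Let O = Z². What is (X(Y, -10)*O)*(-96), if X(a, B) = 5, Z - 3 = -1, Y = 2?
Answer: -1920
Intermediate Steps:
Z = 2 (Z = 3 - 1 = 2)
O = 4 (O = 2² = 4)
(X(Y, -10)*O)*(-96) = (5*4)*(-96) = 20*(-96) = -1920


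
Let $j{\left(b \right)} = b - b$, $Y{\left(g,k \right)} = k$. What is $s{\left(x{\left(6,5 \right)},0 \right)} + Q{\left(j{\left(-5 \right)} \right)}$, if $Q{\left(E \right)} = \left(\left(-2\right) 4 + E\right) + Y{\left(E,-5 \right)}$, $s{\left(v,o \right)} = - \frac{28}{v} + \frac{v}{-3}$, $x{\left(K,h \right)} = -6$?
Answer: $- \frac{19}{3} \approx -6.3333$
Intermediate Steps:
$s{\left(v,o \right)} = - \frac{28}{v} - \frac{v}{3}$ ($s{\left(v,o \right)} = - \frac{28}{v} + v \left(- \frac{1}{3}\right) = - \frac{28}{v} - \frac{v}{3}$)
$j{\left(b \right)} = 0$
$Q{\left(E \right)} = -13 + E$ ($Q{\left(E \right)} = \left(\left(-2\right) 4 + E\right) - 5 = \left(-8 + E\right) - 5 = -13 + E$)
$s{\left(x{\left(6,5 \right)},0 \right)} + Q{\left(j{\left(-5 \right)} \right)} = \left(- \frac{28}{-6} - -2\right) + \left(-13 + 0\right) = \left(\left(-28\right) \left(- \frac{1}{6}\right) + 2\right) - 13 = \left(\frac{14}{3} + 2\right) - 13 = \frac{20}{3} - 13 = - \frac{19}{3}$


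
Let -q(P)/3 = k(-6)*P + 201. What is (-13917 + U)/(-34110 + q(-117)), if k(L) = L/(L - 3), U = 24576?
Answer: -3553/11493 ≈ -0.30914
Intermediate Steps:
k(L) = L/(-3 + L)
q(P) = -603 - 2*P (q(P) = -3*((-6/(-3 - 6))*P + 201) = -3*((-6/(-9))*P + 201) = -3*((-6*(-⅑))*P + 201) = -3*(2*P/3 + 201) = -3*(201 + 2*P/3) = -603 - 2*P)
(-13917 + U)/(-34110 + q(-117)) = (-13917 + 24576)/(-34110 + (-603 - 2*(-117))) = 10659/(-34110 + (-603 + 234)) = 10659/(-34110 - 369) = 10659/(-34479) = 10659*(-1/34479) = -3553/11493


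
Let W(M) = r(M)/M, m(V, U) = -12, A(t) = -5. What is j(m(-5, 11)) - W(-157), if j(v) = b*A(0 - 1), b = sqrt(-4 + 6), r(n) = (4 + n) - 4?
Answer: -1 - 5*sqrt(2) ≈ -8.0711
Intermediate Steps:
r(n) = n
b = sqrt(2) ≈ 1.4142
W(M) = 1 (W(M) = M/M = 1)
j(v) = -5*sqrt(2) (j(v) = sqrt(2)*(-5) = -5*sqrt(2))
j(m(-5, 11)) - W(-157) = -5*sqrt(2) - 1*1 = -5*sqrt(2) - 1 = -1 - 5*sqrt(2)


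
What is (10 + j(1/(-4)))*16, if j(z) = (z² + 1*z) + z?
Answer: 153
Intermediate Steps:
j(z) = z² + 2*z (j(z) = (z² + z) + z = (z + z²) + z = z² + 2*z)
(10 + j(1/(-4)))*16 = (10 + (2 + 1/(-4))/(-4))*16 = (10 - (2 - ¼)/4)*16 = (10 - ¼*7/4)*16 = (10 - 7/16)*16 = (153/16)*16 = 153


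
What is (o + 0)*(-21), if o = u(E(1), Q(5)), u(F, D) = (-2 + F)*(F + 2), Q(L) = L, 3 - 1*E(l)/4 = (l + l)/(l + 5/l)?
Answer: -6916/3 ≈ -2305.3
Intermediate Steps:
E(l) = 12 - 8*l/(l + 5/l) (E(l) = 12 - 4*(l + l)/(l + 5/l) = 12 - 4*2*l/(l + 5/l) = 12 - 8*l/(l + 5/l))
u(F, D) = (-2 + F)*(2 + F)
o = 988/9 (o = -4 + (4*(15 + 1²)/(5 + 1²))² = -4 + (4*(15 + 1)/(5 + 1))² = -4 + (4*16/6)² = -4 + (4*(⅙)*16)² = -4 + (32/3)² = -4 + 1024/9 = 988/9 ≈ 109.78)
(o + 0)*(-21) = (988/9 + 0)*(-21) = (988/9)*(-21) = -6916/3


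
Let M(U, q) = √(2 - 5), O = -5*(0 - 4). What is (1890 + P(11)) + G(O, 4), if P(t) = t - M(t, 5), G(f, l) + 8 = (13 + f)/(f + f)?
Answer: 75753/40 - I*√3 ≈ 1893.8 - 1.732*I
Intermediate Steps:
O = 20 (O = -5*(-4) = 20)
G(f, l) = -8 + (13 + f)/(2*f) (G(f, l) = -8 + (13 + f)/(f + f) = -8 + (13 + f)/((2*f)) = -8 + (13 + f)*(1/(2*f)) = -8 + (13 + f)/(2*f))
M(U, q) = I*√3 (M(U, q) = √(-3) = I*√3)
P(t) = t - I*√3
(1890 + P(11)) + G(O, 4) = (1890 + (11 - I*√3)) + (½)*(13 - 15*20)/20 = (1901 - I*√3) + (½)*(1/20)*(13 - 300) = (1901 - I*√3) + (½)*(1/20)*(-287) = (1901 - I*√3) - 287/40 = 75753/40 - I*√3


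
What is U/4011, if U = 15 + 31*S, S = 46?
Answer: 1441/4011 ≈ 0.35926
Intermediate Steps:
U = 1441 (U = 15 + 31*46 = 15 + 1426 = 1441)
U/4011 = 1441/4011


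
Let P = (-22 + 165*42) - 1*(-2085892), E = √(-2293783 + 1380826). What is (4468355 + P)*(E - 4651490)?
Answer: -30519146870950 + 6561155*I*√912957 ≈ -3.0519e+13 + 6.2691e+9*I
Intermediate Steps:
E = I*√912957 (E = √(-912957) = I*√912957 ≈ 955.49*I)
P = 2092800 (P = (-22 + 6930) + 2085892 = 6908 + 2085892 = 2092800)
(4468355 + P)*(E - 4651490) = (4468355 + 2092800)*(I*√912957 - 4651490) = 6561155*(-4651490 + I*√912957) = -30519146870950 + 6561155*I*√912957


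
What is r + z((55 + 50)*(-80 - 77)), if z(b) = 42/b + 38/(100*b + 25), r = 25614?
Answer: 6629173402694/258810575 ≈ 25614.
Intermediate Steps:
z(b) = 38/(25 + 100*b) + 42/b (z(b) = 42/b + 38/(25 + 100*b) = 38/(25 + 100*b) + 42/b)
r + z((55 + 50)*(-80 - 77)) = 25614 + 2*(525 + 2119*((55 + 50)*(-80 - 77)))/(25*(((55 + 50)*(-80 - 77)))*(1 + 4*((55 + 50)*(-80 - 77)))) = 25614 + 2*(525 + 2119*(105*(-157)))/(25*((105*(-157)))*(1 + 4*(105*(-157)))) = 25614 + (2/25)*(525 + 2119*(-16485))/(-16485*(1 + 4*(-16485))) = 25614 + (2/25)*(-1/16485)*(525 - 34931715)/(1 - 65940) = 25614 + (2/25)*(-1/16485)*(-34931190)/(-65939) = 25614 + (2/25)*(-1/16485)*(-1/65939)*(-34931190) = 25614 - 665356/258810575 = 6629173402694/258810575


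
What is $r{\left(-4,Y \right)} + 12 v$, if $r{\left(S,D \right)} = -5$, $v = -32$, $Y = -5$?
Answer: $-389$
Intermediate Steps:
$r{\left(-4,Y \right)} + 12 v = -5 + 12 \left(-32\right) = -5 - 384 = -389$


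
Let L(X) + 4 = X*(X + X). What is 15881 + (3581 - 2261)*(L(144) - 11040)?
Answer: 40180841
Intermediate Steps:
L(X) = -4 + 2*X² (L(X) = -4 + X*(X + X) = -4 + X*(2*X) = -4 + 2*X²)
15881 + (3581 - 2261)*(L(144) - 11040) = 15881 + (3581 - 2261)*((-4 + 2*144²) - 11040) = 15881 + 1320*((-4 + 2*20736) - 11040) = 15881 + 1320*((-4 + 41472) - 11040) = 15881 + 1320*(41468 - 11040) = 15881 + 1320*30428 = 15881 + 40164960 = 40180841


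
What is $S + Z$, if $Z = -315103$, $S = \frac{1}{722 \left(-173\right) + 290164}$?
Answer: $- \frac{52073291573}{165258} \approx -3.151 \cdot 10^{5}$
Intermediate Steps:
$S = \frac{1}{165258}$ ($S = \frac{1}{-124906 + 290164} = \frac{1}{165258} \approx 6.0511 \cdot 10^{-6}$)
$S + Z = \frac{1}{165258} - 315103 = - \frac{52073291573}{165258}$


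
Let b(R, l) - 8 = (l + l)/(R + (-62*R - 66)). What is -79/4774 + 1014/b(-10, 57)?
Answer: 17097805/138446 ≈ 123.50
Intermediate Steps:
b(R, l) = 8 + 2*l/(-66 - 61*R) (b(R, l) = 8 + (l + l)/(R + (-62*R - 66)) = 8 + (2*l)/(R + (-66 - 62*R)) = 8 + (2*l)/(-66 - 61*R) = 8 + 2*l/(-66 - 61*R))
-79/4774 + 1014/b(-10, 57) = -79/4774 + 1014/((2*(264 - 1*57 + 244*(-10))/(66 + 61*(-10)))) = -79*1/4774 + 1014/((2*(264 - 57 - 2440)/(66 - 610))) = -79/4774 + 1014/((2*(-2233)/(-544))) = -79/4774 + 1014/((2*(-1/544)*(-2233))) = -79/4774 + 1014/(2233/272) = -79/4774 + 1014*(272/2233) = -79/4774 + 275808/2233 = 17097805/138446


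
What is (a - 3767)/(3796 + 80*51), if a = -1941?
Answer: -1427/1969 ≈ -0.72473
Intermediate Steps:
(a - 3767)/(3796 + 80*51) = (-1941 - 3767)/(3796 + 80*51) = -5708/(3796 + 4080) = -5708/7876 = -5708*1/7876 = -1427/1969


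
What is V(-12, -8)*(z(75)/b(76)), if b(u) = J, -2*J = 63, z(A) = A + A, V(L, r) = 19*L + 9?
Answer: 7300/7 ≈ 1042.9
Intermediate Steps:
V(L, r) = 9 + 19*L
z(A) = 2*A
J = -63/2 (J = -½*63 = -63/2 ≈ -31.500)
b(u) = -63/2
V(-12, -8)*(z(75)/b(76)) = (9 + 19*(-12))*((2*75)/(-63/2)) = (9 - 228)*(150*(-2/63)) = -219*(-100/21) = 7300/7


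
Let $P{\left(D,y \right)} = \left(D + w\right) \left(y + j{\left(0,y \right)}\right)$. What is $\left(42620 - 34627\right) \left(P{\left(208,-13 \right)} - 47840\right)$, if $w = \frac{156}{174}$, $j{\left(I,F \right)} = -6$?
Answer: $- \frac{12009178766}{29} \approx -4.1411 \cdot 10^{8}$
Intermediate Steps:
$w = \frac{26}{29}$ ($w = 156 \cdot \frac{1}{174} = \frac{26}{29} \approx 0.89655$)
$P{\left(D,y \right)} = \left(-6 + y\right) \left(\frac{26}{29} + D\right)$ ($P{\left(D,y \right)} = \left(D + \frac{26}{29}\right) \left(y - 6\right) = \left(\frac{26}{29} + D\right) \left(-6 + y\right) = \left(-6 + y\right) \left(\frac{26}{29} + D\right)$)
$\left(42620 - 34627\right) \left(P{\left(208,-13 \right)} - 47840\right) = \left(42620 - 34627\right) \left(\left(- \frac{156}{29} - 1248 + \frac{26}{29} \left(-13\right) + 208 \left(-13\right)\right) - 47840\right) = 7993 \left(\left(- \frac{156}{29} - 1248 - \frac{338}{29} - 2704\right) - 47840\right) = 7993 \left(- \frac{115102}{29} - 47840\right) = 7993 \left(- \frac{1502462}{29}\right) = - \frac{12009178766}{29}$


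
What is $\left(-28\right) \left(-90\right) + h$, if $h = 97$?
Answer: $2617$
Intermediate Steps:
$\left(-28\right) \left(-90\right) + h = \left(-28\right) \left(-90\right) + 97 = 2520 + 97 = 2617$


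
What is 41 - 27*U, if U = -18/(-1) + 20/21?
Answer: -3295/7 ≈ -470.71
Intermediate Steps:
U = 398/21 (U = -18*(-1) + 20*(1/21) = 18 + 20/21 = 398/21 ≈ 18.952)
41 - 27*U = 41 - 27*398/21 = 41 - 3582/7 = -3295/7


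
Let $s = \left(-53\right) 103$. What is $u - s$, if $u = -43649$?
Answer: $-38190$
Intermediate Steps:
$s = -5459$
$u - s = -43649 - -5459 = -43649 + 5459 = -38190$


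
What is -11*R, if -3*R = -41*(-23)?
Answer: 10373/3 ≈ 3457.7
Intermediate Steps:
R = -943/3 (R = -(-41)*(-23)/3 = -⅓*943 = -943/3 ≈ -314.33)
-11*R = -11*(-943/3) = 10373/3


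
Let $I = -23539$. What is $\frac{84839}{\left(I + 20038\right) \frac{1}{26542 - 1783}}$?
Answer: $- \frac{233392089}{389} \approx -5.9998 \cdot 10^{5}$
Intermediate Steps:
$\frac{84839}{\left(I + 20038\right) \frac{1}{26542 - 1783}} = \frac{84839}{\left(-23539 + 20038\right) \frac{1}{26542 - 1783}} = \frac{84839}{\left(-3501\right) \frac{1}{24759}} = \frac{84839}{- \frac{389}{2751}} = 84839 \left(- \frac{2751}{389}\right) = - \frac{233392089}{389}$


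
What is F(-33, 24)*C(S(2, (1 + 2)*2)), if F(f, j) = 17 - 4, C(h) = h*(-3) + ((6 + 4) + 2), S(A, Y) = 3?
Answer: 39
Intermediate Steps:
C(h) = 12 - 3*h (C(h) = -3*h + (10 + 2) = -3*h + 12 = 12 - 3*h)
F(f, j) = 13
F(-33, 24)*C(S(2, (1 + 2)*2)) = 13*(12 - 3*3) = 13*(12 - 9) = 13*3 = 39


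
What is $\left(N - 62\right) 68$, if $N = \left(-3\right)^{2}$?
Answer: $-3604$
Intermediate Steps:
$N = 9$
$\left(N - 62\right) 68 = \left(9 - 62\right) 68 = \left(-53\right) 68 = -3604$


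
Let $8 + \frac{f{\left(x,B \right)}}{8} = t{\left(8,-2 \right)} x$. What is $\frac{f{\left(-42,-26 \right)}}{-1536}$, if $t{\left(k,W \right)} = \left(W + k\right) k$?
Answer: $\frac{253}{24} \approx 10.542$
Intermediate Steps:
$t{\left(k,W \right)} = k \left(W + k\right)$
$f{\left(x,B \right)} = -64 + 384 x$ ($f{\left(x,B \right)} = -64 + 8 \cdot 8 \left(-2 + 8\right) x = -64 + 8 \cdot 8 \cdot 6 x = -64 + 8 \cdot 48 x = -64 + 384 x$)
$\frac{f{\left(-42,-26 \right)}}{-1536} = \frac{-64 + 384 \left(-42\right)}{-1536} = \left(-64 - 16128\right) \left(- \frac{1}{1536}\right) = \left(-16192\right) \left(- \frac{1}{1536}\right) = \frac{253}{24}$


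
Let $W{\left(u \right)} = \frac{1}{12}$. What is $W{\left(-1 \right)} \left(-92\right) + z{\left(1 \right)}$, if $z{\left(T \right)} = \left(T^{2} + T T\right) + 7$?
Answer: $\frac{4}{3} \approx 1.3333$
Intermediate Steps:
$W{\left(u \right)} = \frac{1}{12}$
$z{\left(T \right)} = 7 + 2 T^{2}$ ($z{\left(T \right)} = \left(T^{2} + T^{2}\right) + 7 = 2 T^{2} + 7 = 7 + 2 T^{2}$)
$W{\left(-1 \right)} \left(-92\right) + z{\left(1 \right)} = \frac{1}{12} \left(-92\right) + \left(7 + 2 \cdot 1^{2}\right) = - \frac{23}{3} + \left(7 + 2 \cdot 1\right) = - \frac{23}{3} + \left(7 + 2\right) = - \frac{23}{3} + 9 = \frac{4}{3}$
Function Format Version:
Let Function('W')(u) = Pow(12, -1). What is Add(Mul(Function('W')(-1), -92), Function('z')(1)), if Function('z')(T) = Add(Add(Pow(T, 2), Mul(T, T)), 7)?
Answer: Rational(4, 3) ≈ 1.3333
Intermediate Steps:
Function('W')(u) = Rational(1, 12)
Function('z')(T) = Add(7, Mul(2, Pow(T, 2))) (Function('z')(T) = Add(Add(Pow(T, 2), Pow(T, 2)), 7) = Add(Mul(2, Pow(T, 2)), 7) = Add(7, Mul(2, Pow(T, 2))))
Add(Mul(Function('W')(-1), -92), Function('z')(1)) = Add(Mul(Rational(1, 12), -92), Add(7, Mul(2, Pow(1, 2)))) = Add(Rational(-23, 3), Add(7, Mul(2, 1))) = Add(Rational(-23, 3), Add(7, 2)) = Add(Rational(-23, 3), 9) = Rational(4, 3)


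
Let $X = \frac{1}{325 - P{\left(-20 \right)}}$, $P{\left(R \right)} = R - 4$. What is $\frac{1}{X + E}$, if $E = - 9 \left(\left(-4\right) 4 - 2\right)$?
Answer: $\frac{349}{56539} \approx 0.0061727$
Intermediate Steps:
$P{\left(R \right)} = -4 + R$
$X = \frac{1}{349}$ ($X = \frac{1}{325 - \left(-4 - 20\right)} = \frac{1}{325 - -24} = \frac{1}{325 + 24} = \frac{1}{349} \approx 0.0028653$)
$E = 162$ ($E = - 9 \left(-16 - 2\right) = \left(-9\right) \left(-18\right) = 162$)
$\frac{1}{X + E} = \frac{1}{\frac{1}{349} + 162} = \frac{1}{\frac{56539}{349}} = \frac{349}{56539}$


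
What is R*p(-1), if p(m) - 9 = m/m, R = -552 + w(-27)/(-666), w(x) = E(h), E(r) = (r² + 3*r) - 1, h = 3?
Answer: -1838245/333 ≈ -5520.3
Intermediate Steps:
E(r) = -1 + r² + 3*r
w(x) = 17 (w(x) = -1 + 3² + 3*3 = -1 + 9 + 9 = 17)
R = -367649/666 (R = -552 + 17/(-666) = -552 + 17*(-1/666) = -552 - 17/666 = -367649/666 ≈ -552.03)
p(m) = 10 (p(m) = 9 + m/m = 9 + 1 = 10)
R*p(-1) = -367649/666*10 = -1838245/333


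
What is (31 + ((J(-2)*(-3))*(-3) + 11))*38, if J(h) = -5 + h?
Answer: -798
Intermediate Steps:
(31 + ((J(-2)*(-3))*(-3) + 11))*38 = (31 + (((-5 - 2)*(-3))*(-3) + 11))*38 = (31 + (-7*(-3)*(-3) + 11))*38 = (31 + (21*(-3) + 11))*38 = (31 + (-63 + 11))*38 = (31 - 52)*38 = -21*38 = -798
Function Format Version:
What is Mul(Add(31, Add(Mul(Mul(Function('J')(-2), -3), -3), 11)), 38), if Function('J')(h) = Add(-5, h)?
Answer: -798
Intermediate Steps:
Mul(Add(31, Add(Mul(Mul(Function('J')(-2), -3), -3), 11)), 38) = Mul(Add(31, Add(Mul(Mul(Add(-5, -2), -3), -3), 11)), 38) = Mul(Add(31, Add(Mul(Mul(-7, -3), -3), 11)), 38) = Mul(Add(31, Add(Mul(21, -3), 11)), 38) = Mul(Add(31, Add(-63, 11)), 38) = Mul(Add(31, -52), 38) = Mul(-21, 38) = -798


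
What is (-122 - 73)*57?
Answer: -11115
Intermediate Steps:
(-122 - 73)*57 = -195*57 = -11115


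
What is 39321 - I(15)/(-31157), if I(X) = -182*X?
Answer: 175017381/4451 ≈ 39321.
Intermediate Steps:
39321 - I(15)/(-31157) = 39321 - (-182*15)/(-31157) = 39321 - (-2730)*(-1)/31157 = 39321 - 1*390/4451 = 39321 - 390/4451 = 175017381/4451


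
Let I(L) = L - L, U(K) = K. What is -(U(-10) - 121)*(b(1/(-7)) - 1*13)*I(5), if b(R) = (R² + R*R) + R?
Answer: 0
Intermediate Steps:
b(R) = R + 2*R² (b(R) = (R² + R²) + R = 2*R² + R = R + 2*R²)
I(L) = 0
-(U(-10) - 121)*(b(1/(-7)) - 1*13)*I(5) = -(-10 - 121)*((1 + 2/(-7))/(-7) - 1*13)*0 = -(-131*(-(1 + 2*(-⅐))/7 - 13))*0 = -(-131*(-(1 - 2/7)/7 - 13))*0 = -(-131*(-⅐*5/7 - 13))*0 = -(-131*(-5/49 - 13))*0 = -(-131*(-642/49))*0 = -84102*0/49 = -1*0 = 0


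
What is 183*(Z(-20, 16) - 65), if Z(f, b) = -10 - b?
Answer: -16653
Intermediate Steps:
183*(Z(-20, 16) - 65) = 183*((-10 - 1*16) - 65) = 183*((-10 - 16) - 65) = 183*(-26 - 65) = 183*(-91) = -16653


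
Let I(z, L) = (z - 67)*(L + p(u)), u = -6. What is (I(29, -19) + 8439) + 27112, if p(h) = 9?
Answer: 35931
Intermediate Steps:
I(z, L) = (-67 + z)*(9 + L) (I(z, L) = (z - 67)*(L + 9) = (-67 + z)*(9 + L))
(I(29, -19) + 8439) + 27112 = ((-603 - 67*(-19) + 9*29 - 19*29) + 8439) + 27112 = ((-603 + 1273 + 261 - 551) + 8439) + 27112 = (380 + 8439) + 27112 = 8819 + 27112 = 35931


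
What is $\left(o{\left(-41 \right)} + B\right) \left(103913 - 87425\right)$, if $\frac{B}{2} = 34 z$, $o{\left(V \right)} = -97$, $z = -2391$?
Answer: $-2682350280$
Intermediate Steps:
$B = -162588$ ($B = 2 \cdot 34 \left(-2391\right) = 2 \left(-81294\right) = -162588$)
$\left(o{\left(-41 \right)} + B\right) \left(103913 - 87425\right) = \left(-97 - 162588\right) \left(103913 - 87425\right) = \left(-162685\right) 16488 = -2682350280$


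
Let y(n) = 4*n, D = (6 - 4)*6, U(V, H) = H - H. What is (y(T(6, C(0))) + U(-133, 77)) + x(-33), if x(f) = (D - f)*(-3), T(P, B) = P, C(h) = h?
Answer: -111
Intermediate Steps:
U(V, H) = 0
D = 12 (D = 2*6 = 12)
x(f) = -36 + 3*f (x(f) = (12 - f)*(-3) = -36 + 3*f)
(y(T(6, C(0))) + U(-133, 77)) + x(-33) = (4*6 + 0) + (-36 + 3*(-33)) = (24 + 0) + (-36 - 99) = 24 - 135 = -111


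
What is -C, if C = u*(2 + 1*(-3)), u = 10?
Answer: 10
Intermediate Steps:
C = -10 (C = 10*(2 + 1*(-3)) = 10*(2 - 3) = 10*(-1) = -10)
-C = -1*(-10) = 10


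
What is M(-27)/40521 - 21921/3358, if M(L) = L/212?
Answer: -31385231493/4807789636 ≈ -6.5280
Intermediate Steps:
M(L) = L/212 (M(L) = L*(1/212) = L/212)
M(-27)/40521 - 21921/3358 = ((1/212)*(-27))/40521 - 21921/3358 = -27/212*1/40521 - 21921*1/3358 = -9/2863484 - 21921/3358 = -31385231493/4807789636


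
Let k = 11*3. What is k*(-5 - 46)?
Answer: -1683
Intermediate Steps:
k = 33
k*(-5 - 46) = 33*(-5 - 46) = 33*(-51) = -1683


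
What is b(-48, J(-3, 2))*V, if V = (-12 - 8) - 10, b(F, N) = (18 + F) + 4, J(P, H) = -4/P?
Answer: 780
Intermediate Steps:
b(F, N) = 22 + F
V = -30 (V = -20 - 10 = -30)
b(-48, J(-3, 2))*V = (22 - 48)*(-30) = -26*(-30) = 780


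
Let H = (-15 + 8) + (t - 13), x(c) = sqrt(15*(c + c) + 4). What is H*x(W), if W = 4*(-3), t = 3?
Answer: -34*I*sqrt(89) ≈ -320.76*I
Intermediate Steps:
W = -12
x(c) = sqrt(4 + 30*c) (x(c) = sqrt(15*(2*c) + 4) = sqrt(30*c + 4) = sqrt(4 + 30*c))
H = -17 (H = (-15 + 8) + (3 - 13) = -7 - 10 = -17)
H*x(W) = -17*sqrt(4 + 30*(-12)) = -17*sqrt(4 - 360) = -34*I*sqrt(89)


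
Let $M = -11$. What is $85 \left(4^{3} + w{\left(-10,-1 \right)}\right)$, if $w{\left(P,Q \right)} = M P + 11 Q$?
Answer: $13855$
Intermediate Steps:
$w{\left(P,Q \right)} = - 11 P + 11 Q$
$85 \left(4^{3} + w{\left(-10,-1 \right)}\right) = 85 \left(4^{3} + \left(\left(-11\right) \left(-10\right) + 11 \left(-1\right)\right)\right) = 85 \left(64 + \left(110 - 11\right)\right) = 85 \left(64 + 99\right) = 85 \cdot 163 = 13855$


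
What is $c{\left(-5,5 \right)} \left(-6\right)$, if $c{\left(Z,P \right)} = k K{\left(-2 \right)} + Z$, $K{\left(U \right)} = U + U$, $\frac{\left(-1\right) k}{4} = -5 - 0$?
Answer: $510$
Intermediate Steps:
$k = 20$ ($k = - 4 \left(-5 - 0\right) = - 4 \left(-5 + 0\right) = \left(-4\right) \left(-5\right) = 20$)
$K{\left(U \right)} = 2 U$
$c{\left(Z,P \right)} = -80 + Z$ ($c{\left(Z,P \right)} = 20 \cdot 2 \left(-2\right) + Z = 20 \left(-4\right) + Z = -80 + Z$)
$c{\left(-5,5 \right)} \left(-6\right) = \left(-80 - 5\right) \left(-6\right) = \left(-85\right) \left(-6\right) = 510$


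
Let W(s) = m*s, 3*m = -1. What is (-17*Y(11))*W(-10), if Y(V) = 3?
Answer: -170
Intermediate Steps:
m = -⅓ (m = (⅓)*(-1) = -⅓ ≈ -0.33333)
W(s) = -s/3
(-17*Y(11))*W(-10) = (-17*3)*(-⅓*(-10)) = -51*10/3 = -170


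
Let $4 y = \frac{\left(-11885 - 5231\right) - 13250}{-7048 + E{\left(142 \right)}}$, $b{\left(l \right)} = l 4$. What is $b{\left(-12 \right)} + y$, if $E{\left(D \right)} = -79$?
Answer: $- \frac{669009}{14254} \approx -46.935$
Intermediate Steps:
$b{\left(l \right)} = 4 l$
$y = \frac{15183}{14254}$ ($y = \frac{\left(\left(-11885 - 5231\right) - 13250\right) \frac{1}{-7048 - 79}}{4} = \frac{\left(-17116 - 13250\right) \frac{1}{-7127}}{4} = \frac{\left(-30366\right) \left(- \frac{1}{7127}\right)}{4} = \frac{1}{4} \cdot \frac{30366}{7127} = \frac{15183}{14254} \approx 1.0652$)
$b{\left(-12 \right)} + y = 4 \left(-12\right) + \frac{15183}{14254} = -48 + \frac{15183}{14254} = - \frac{669009}{14254}$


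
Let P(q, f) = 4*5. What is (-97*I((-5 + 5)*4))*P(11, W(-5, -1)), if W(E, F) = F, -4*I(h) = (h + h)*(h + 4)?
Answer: 0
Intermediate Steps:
I(h) = -h*(4 + h)/2 (I(h) = -(h + h)*(h + 4)/4 = -2*h*(4 + h)/4 = -h*(4 + h)/2)
P(q, f) = 20
(-97*I((-5 + 5)*4))*P(11, W(-5, -1)) = -(-97)*(-5 + 5)*4*(4 + (-5 + 5)*4)/2*20 = -(-97)*0*4*(4 + 0*4)/2*20 = -(-97)*0*(4 + 0)/2*20 = -(-97)*0*4/2*20 = -97*0*20 = 0*20 = 0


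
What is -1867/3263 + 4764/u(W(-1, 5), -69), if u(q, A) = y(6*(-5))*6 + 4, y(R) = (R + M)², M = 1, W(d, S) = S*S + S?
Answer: 3058291/8239075 ≈ 0.37119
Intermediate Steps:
W(d, S) = S + S² (W(d, S) = S² + S = S + S²)
y(R) = (1 + R)² (y(R) = (R + 1)² = (1 + R)²)
u(q, A) = 5050 (u(q, A) = (1 + 6*(-5))²*6 + 4 = (1 - 30)²*6 + 4 = (-29)²*6 + 4 = 841*6 + 4 = 5046 + 4 = 5050)
-1867/3263 + 4764/u(W(-1, 5), -69) = -1867/3263 + 4764/5050 = -1867*1/3263 + 4764*(1/5050) = -1867/3263 + 2382/2525 = 3058291/8239075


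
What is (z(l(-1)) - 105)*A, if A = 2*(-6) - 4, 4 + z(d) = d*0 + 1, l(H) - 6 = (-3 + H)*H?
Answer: 1728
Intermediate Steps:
l(H) = 6 + H*(-3 + H) (l(H) = 6 + (-3 + H)*H = 6 + H*(-3 + H))
z(d) = -3 (z(d) = -4 + (d*0 + 1) = -4 + (0 + 1) = -4 + 1 = -3)
A = -16 (A = -12 - 4 = -16)
(z(l(-1)) - 105)*A = (-3 - 105)*(-16) = -108*(-16) = 1728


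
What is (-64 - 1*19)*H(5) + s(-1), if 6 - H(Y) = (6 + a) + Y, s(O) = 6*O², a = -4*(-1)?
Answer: 753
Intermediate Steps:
a = 4
H(Y) = -4 - Y (H(Y) = 6 - ((6 + 4) + Y) = 6 - (10 + Y) = 6 + (-10 - Y) = -4 - Y)
(-64 - 1*19)*H(5) + s(-1) = (-64 - 1*19)*(-4 - 1*5) + 6*(-1)² = (-64 - 19)*(-4 - 5) + 6*1 = -83*(-9) + 6 = 747 + 6 = 753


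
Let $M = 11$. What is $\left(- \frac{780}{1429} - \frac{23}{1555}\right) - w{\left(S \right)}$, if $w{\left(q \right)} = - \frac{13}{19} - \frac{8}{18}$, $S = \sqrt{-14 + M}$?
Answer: $\frac{215838178}{379978245} \approx 0.56803$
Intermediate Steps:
$S = i \sqrt{3}$ ($S = \sqrt{-14 + 11} = \sqrt{-3} = i \sqrt{3} \approx 1.732 i$)
$w{\left(q \right)} = - \frac{193}{171}$ ($w{\left(q \right)} = \left(-13\right) \frac{1}{19} - \frac{4}{9} = - \frac{13}{19} - \frac{4}{9} = - \frac{193}{171}$)
$\left(- \frac{780}{1429} - \frac{23}{1555}\right) - w{\left(S \right)} = \left(- \frac{780}{1429} - \frac{23}{1555}\right) - - \frac{193}{171} = \left(\left(-780\right) \frac{1}{1429} - \frac{23}{1555}\right) + \frac{193}{171} = \left(- \frac{780}{1429} - \frac{23}{1555}\right) + \frac{193}{171} = - \frac{1245767}{2222095} + \frac{193}{171} = \frac{215838178}{379978245}$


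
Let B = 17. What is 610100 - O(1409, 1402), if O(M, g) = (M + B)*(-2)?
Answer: 612952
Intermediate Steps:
O(M, g) = -34 - 2*M (O(M, g) = (M + 17)*(-2) = (17 + M)*(-2) = -34 - 2*M)
610100 - O(1409, 1402) = 610100 - (-34 - 2*1409) = 610100 - (-34 - 2818) = 610100 - 1*(-2852) = 610100 + 2852 = 612952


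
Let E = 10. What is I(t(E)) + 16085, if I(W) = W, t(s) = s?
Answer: 16095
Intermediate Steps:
I(t(E)) + 16085 = 10 + 16085 = 16095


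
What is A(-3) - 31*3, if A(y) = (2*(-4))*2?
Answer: -109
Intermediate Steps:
A(y) = -16 (A(y) = -8*2 = -16)
A(-3) - 31*3 = -16 - 31*3 = -16 - 93 = -109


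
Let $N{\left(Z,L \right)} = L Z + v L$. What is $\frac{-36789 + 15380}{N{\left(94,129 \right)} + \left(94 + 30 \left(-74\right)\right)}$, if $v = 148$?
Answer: $- \frac{21409}{29092} \approx -0.73591$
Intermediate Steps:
$N{\left(Z,L \right)} = 148 L + L Z$ ($N{\left(Z,L \right)} = L Z + 148 L = 148 L + L Z$)
$\frac{-36789 + 15380}{N{\left(94,129 \right)} + \left(94 + 30 \left(-74\right)\right)} = \frac{-36789 + 15380}{129 \left(148 + 94\right) + \left(94 + 30 \left(-74\right)\right)} = - \frac{21409}{129 \cdot 242 + \left(94 - 2220\right)} = - \frac{21409}{31218 - 2126} = - \frac{21409}{29092}$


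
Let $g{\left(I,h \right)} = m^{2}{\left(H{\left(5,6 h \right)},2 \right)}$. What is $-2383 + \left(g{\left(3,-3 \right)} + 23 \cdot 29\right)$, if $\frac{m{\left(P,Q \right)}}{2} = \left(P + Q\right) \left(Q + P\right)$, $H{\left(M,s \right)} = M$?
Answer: $7888$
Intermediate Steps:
$m{\left(P,Q \right)} = 2 \left(P + Q\right)^{2}$ ($m{\left(P,Q \right)} = 2 \left(P + Q\right) \left(Q + P\right) = 2 \left(P + Q\right) \left(P + Q\right) = 2 \left(P + Q\right)^{2}$)
$g{\left(I,h \right)} = 9604$ ($g{\left(I,h \right)} = \left(2 \left(5 + 2\right)^{2}\right)^{2} = \left(2 \cdot 7^{2}\right)^{2} = \left(2 \cdot 49\right)^{2} = 98^{2} = 9604$)
$-2383 + \left(g{\left(3,-3 \right)} + 23 \cdot 29\right) = -2383 + \left(9604 + 23 \cdot 29\right) = -2383 + \left(9604 + 667\right) = -2383 + 10271 = 7888$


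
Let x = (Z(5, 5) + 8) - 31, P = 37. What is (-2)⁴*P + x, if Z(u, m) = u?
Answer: 574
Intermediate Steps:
x = -18 (x = (5 + 8) - 31 = 13 - 31 = -18)
(-2)⁴*P + x = (-2)⁴*37 - 18 = 16*37 - 18 = 592 - 18 = 574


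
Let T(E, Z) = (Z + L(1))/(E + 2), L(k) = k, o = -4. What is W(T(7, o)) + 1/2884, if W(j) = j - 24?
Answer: -210529/8652 ≈ -24.333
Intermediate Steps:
T(E, Z) = (1 + Z)/(2 + E) (T(E, Z) = (Z + 1)/(E + 2) = (1 + Z)/(2 + E))
W(j) = -24 + j
W(T(7, o)) + 1/2884 = (-24 + (1 - 4)/(2 + 7)) + 1/2884 = (-24 - 3/9) + 1/2884 = (-24 + (⅑)*(-3)) + 1/2884 = (-24 - ⅓) + 1/2884 = -73/3 + 1/2884 = -210529/8652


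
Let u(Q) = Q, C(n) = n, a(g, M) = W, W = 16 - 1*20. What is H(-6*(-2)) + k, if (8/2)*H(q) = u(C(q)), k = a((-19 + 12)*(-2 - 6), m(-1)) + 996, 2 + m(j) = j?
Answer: 995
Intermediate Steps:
m(j) = -2 + j
W = -4 (W = 16 - 20 = -4)
a(g, M) = -4
k = 992 (k = -4 + 996 = 992)
H(q) = q/4
H(-6*(-2)) + k = (-6*(-2))/4 + 992 = (¼)*12 + 992 = 3 + 992 = 995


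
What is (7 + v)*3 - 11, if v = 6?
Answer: 28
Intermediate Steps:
(7 + v)*3 - 11 = (7 + 6)*3 - 11 = 13*3 - 11 = 39 - 11 = 28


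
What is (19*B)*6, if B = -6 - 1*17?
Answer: -2622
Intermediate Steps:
B = -23 (B = -6 - 17 = -23)
(19*B)*6 = (19*(-23))*6 = -437*6 = -2622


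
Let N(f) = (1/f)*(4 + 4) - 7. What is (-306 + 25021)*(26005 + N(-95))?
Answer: 12208231286/19 ≈ 6.4254e+8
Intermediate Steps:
N(f) = -7 + 8/f (N(f) = 8/f - 7 = -7 + 8/f)
(-306 + 25021)*(26005 + N(-95)) = (-306 + 25021)*(26005 + (-7 + 8/(-95))) = 24715*(26005 + (-7 + 8*(-1/95))) = 24715*(26005 + (-7 - 8/95)) = 24715*(26005 - 673/95) = 24715*(2469802/95) = 12208231286/19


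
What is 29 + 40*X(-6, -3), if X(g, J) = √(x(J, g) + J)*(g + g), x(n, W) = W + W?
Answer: 29 - 480*I*√15 ≈ 29.0 - 1859.0*I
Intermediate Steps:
x(n, W) = 2*W
X(g, J) = 2*g*√(J + 2*g) (X(g, J) = √(2*g + J)*(g + g) = √(J + 2*g)*(2*g) = 2*g*√(J + 2*g))
29 + 40*X(-6, -3) = 29 + 40*(2*(-6)*√(-3 + 2*(-6))) = 29 + 40*(2*(-6)*√(-3 - 12)) = 29 + 40*(2*(-6)*√(-15)) = 29 + 40*(2*(-6)*(I*√15)) = 29 + 40*(-12*I*√15) = 29 - 480*I*√15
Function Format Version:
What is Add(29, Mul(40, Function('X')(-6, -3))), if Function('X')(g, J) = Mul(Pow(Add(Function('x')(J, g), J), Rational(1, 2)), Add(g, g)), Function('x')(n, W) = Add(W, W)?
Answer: Add(29, Mul(-480, I, Pow(15, Rational(1, 2)))) ≈ Add(29.000, Mul(-1859.0, I))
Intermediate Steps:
Function('x')(n, W) = Mul(2, W)
Function('X')(g, J) = Mul(2, g, Pow(Add(J, Mul(2, g)), Rational(1, 2))) (Function('X')(g, J) = Mul(Pow(Add(Mul(2, g), J), Rational(1, 2)), Add(g, g)) = Mul(Pow(Add(J, Mul(2, g)), Rational(1, 2)), Mul(2, g)) = Mul(2, g, Pow(Add(J, Mul(2, g)), Rational(1, 2))))
Add(29, Mul(40, Function('X')(-6, -3))) = Add(29, Mul(40, Mul(2, -6, Pow(Add(-3, Mul(2, -6)), Rational(1, 2))))) = Add(29, Mul(40, Mul(2, -6, Pow(Add(-3, -12), Rational(1, 2))))) = Add(29, Mul(40, Mul(2, -6, Pow(-15, Rational(1, 2))))) = Add(29, Mul(40, Mul(2, -6, Mul(I, Pow(15, Rational(1, 2)))))) = Add(29, Mul(40, Mul(-12, I, Pow(15, Rational(1, 2))))) = Add(29, Mul(-480, I, Pow(15, Rational(1, 2))))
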